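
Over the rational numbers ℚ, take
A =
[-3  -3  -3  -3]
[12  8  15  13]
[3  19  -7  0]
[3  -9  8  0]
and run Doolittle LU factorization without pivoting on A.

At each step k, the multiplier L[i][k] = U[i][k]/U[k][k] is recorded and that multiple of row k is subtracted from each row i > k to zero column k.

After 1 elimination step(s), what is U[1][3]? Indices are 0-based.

U[1][3] = 1

Step 1: pivot at (0,0) is -3.
  row1 ← row1 − (-4)·row0  ⇒  L[1][0]=-4, U row1=(0, -4, 3, 1)
  row2 ← row2 − (-1)·row0  ⇒  L[2][0]=-1, U row2=(0, 16, -10, -3)
  row3 ← row3 − (-1)·row0  ⇒  L[3][0]=-1, U row3=(0, -12, 5, -3)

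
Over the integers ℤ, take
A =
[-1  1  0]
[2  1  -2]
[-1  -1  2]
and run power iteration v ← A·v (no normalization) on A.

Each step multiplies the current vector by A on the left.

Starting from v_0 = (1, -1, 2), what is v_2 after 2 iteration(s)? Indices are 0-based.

v_2 = (-1, -15, 13)

v_0 = (1, -1, 2).
v_1 = A·v_0 = (-2, -3, 4).
v_2 = A·v_1 = (-1, -15, 13).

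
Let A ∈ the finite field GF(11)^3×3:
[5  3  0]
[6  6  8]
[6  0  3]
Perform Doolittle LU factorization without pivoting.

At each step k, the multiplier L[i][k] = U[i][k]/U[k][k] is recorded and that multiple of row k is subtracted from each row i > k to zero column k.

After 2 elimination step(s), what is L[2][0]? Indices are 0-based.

L[2][0] = 10

Step 1: pivot at (0,0) is 5.
  row1 ← row1 − (10)·row0  ⇒  L[1][0]=10, U row1=(0, 9, 8)
  row2 ← row2 − (10)·row0  ⇒  L[2][0]=10, U row2=(0, 3, 3)
Step 2: pivot at (1,1) is 9.
  row2 ← row2 − (4)·row1  ⇒  L[2][1]=4, U row2=(0, 0, 4)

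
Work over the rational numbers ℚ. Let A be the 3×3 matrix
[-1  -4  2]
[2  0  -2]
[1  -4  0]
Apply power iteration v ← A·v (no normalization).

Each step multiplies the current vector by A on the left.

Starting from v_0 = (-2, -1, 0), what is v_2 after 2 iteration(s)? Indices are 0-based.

v_2 = (14, 8, 22)

v_0 = (-2, -1, 0).
v_1 = A·v_0 = (6, -4, 2).
v_2 = A·v_1 = (14, 8, 22).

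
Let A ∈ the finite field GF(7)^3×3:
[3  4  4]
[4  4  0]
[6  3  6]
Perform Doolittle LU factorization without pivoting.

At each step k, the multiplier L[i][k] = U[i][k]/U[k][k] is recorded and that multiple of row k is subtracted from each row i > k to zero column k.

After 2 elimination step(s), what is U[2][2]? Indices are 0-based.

k=0: U[0][0]=3
  eliminate (1,0): mult=6, new row 1: (0, 1, 4); set L[1][0]=6
  eliminate (2,0): mult=2, new row 2: (0, 2, 5); set L[2][0]=2
k=1: U[1][1]=1
  eliminate (2,1): mult=2, new row 2: (0, 0, 4); set L[2][1]=2

U[2][2] = 4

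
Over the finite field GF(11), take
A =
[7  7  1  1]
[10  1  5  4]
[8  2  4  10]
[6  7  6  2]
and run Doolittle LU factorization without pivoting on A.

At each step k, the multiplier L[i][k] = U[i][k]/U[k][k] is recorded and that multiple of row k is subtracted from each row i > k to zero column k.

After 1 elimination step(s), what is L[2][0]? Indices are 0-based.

L[2][0] = 9

Step 1: pivot at (0,0) is 7.
  row1 ← row1 − (3)·row0  ⇒  L[1][0]=3, U row1=(0, 2, 2, 1)
  row2 ← row2 − (9)·row0  ⇒  L[2][0]=9, U row2=(0, 5, 6, 1)
  row3 ← row3 − (4)·row0  ⇒  L[3][0]=4, U row3=(0, 1, 2, 9)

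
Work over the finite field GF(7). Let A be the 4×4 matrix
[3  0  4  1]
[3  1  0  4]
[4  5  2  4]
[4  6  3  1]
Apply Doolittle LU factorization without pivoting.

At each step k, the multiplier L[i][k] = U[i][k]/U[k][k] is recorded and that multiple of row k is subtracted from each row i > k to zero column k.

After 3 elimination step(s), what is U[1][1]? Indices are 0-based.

Step 1: pivot at (0,0) is 3.
  row1 ← row1 − (1)·row0  ⇒  L[1][0]=1, U row1=(0, 1, 3, 3)
  row2 ← row2 − (6)·row0  ⇒  L[2][0]=6, U row2=(0, 5, 6, 5)
  row3 ← row3 − (6)·row0  ⇒  L[3][0]=6, U row3=(0, 6, 0, 2)
Step 2: pivot at (1,1) is 1.
  row2 ← row2 − (5)·row1  ⇒  L[2][1]=5, U row2=(0, 0, 5, 4)
  row3 ← row3 − (6)·row1  ⇒  L[3][1]=6, U row3=(0, 0, 3, 5)
Step 3: pivot at (2,2) is 5.
  row3 ← row3 − (2)·row2  ⇒  L[3][2]=2, U row3=(0, 0, 0, 4)

U[1][1] = 1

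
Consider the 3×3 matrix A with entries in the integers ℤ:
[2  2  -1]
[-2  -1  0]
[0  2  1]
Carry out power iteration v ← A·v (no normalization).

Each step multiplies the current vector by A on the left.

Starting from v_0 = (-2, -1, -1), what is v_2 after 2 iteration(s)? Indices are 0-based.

v_2 = (3, 5, 7)

v_0 = (-2, -1, -1).
v_1 = A·v_0 = (-5, 5, -3).
v_2 = A·v_1 = (3, 5, 7).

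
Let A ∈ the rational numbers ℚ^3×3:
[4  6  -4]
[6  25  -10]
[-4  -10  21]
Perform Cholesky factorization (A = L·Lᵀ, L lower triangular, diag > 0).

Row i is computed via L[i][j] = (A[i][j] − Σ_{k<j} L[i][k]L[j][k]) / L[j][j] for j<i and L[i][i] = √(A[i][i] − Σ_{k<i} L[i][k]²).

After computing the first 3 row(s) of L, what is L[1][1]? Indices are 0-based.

Step 1: L[0][0] = √(4) = 2.
  L[1][0] = (6) / L[0][0] = 3.
Step 2: L[1][1] = √(16) = 4.
  L[2][0] = (-4) / L[0][0] = -2.
  L[2][1] = (-4) / L[1][1] = -1.
Step 3: L[2][2] = √(16) = 4.

L[1][1] = 4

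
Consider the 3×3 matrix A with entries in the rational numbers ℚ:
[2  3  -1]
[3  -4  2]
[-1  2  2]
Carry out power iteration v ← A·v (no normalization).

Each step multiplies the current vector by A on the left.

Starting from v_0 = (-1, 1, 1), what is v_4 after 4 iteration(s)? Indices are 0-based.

v_0 = (-1, 1, 1).
v_1 = A·v_0 = (0, -5, 5).
v_2 = A·v_1 = (-20, 30, 0).
v_3 = A·v_2 = (50, -180, 80).
v_4 = A·v_3 = (-520, 1030, -250).

v_4 = (-520, 1030, -250)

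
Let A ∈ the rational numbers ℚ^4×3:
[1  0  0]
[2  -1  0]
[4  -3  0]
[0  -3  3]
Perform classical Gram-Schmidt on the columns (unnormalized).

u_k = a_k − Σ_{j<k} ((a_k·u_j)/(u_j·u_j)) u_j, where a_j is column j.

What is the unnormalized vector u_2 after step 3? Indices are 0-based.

Step 1: u_0 = a_0 = (1, 2, 4, 0).
Step 2: u_1 = a_1 − (-2/3)·u_0 = (2/3, 1/3, -1/3, -3).
Step 3: u_2 = a_2 − (0)·u_0 − (-27/29)·u_1 = (18/29, 9/29, -9/29, 6/29).

u_2 = (18/29, 9/29, -9/29, 6/29)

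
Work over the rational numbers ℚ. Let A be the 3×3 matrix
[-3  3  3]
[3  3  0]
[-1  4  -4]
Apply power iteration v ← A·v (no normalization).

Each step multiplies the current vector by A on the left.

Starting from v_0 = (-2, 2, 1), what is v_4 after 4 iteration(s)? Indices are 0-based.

v_0 = (-2, 2, 1).
v_1 = A·v_0 = (15, 0, 6).
v_2 = A·v_1 = (-27, 45, -39).
v_3 = A·v_2 = (99, 54, 363).
v_4 = A·v_3 = (954, 459, -1335).

v_4 = (954, 459, -1335)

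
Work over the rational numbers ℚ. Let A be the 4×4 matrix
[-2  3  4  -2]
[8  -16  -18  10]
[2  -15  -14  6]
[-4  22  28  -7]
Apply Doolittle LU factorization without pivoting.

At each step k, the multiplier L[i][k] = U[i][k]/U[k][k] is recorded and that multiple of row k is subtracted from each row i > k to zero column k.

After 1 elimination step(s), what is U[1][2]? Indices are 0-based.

U[1][2] = -2

[col 0] pivot -2
  R1 -= -4*R0 → (0, -4, -2, 2)  (L[1][0] := -4)
  R2 -= -1*R0 → (0, -12, -10, 4)  (L[2][0] := -1)
  R3 -= 2*R0 → (0, 16, 20, -3)  (L[3][0] := 2)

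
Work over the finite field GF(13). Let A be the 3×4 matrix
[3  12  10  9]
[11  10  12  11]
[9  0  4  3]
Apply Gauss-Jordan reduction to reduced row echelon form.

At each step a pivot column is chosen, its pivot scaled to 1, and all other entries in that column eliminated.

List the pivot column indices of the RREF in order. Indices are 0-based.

pivot columns: 0, 1, 2

step 1: normalize row 0 (÷3) = (1, 4, 12, 3)
  row 1: subtract 11×row0 = (0, 5, 10, 4)
  row 2: subtract 9×row0 = (0, 3, 0, 2)
step 2: normalize row 1 (÷5) = (0, 1, 2, 6)
  row 0: subtract 4×row1 = (1, 0, 4, 5)
  row 2: subtract 3×row1 = (0, 0, 7, 10)
step 3: normalize row 2 (÷7) = (0, 0, 1, 7)
  row 0: subtract 4×row2 = (1, 0, 0, 3)
  row 1: subtract 2×row2 = (0, 1, 0, 5)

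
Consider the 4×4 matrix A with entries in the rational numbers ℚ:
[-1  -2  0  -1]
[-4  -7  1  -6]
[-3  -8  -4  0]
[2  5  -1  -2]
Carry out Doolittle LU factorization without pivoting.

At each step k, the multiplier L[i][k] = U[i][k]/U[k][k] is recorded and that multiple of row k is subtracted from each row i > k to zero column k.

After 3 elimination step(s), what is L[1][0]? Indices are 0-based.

L[1][0] = 4

Step 1: pivot at (0,0) is -1.
  row1 ← row1 − (4)·row0  ⇒  L[1][0]=4, U row1=(0, 1, 1, -2)
  row2 ← row2 − (3)·row0  ⇒  L[2][0]=3, U row2=(0, -2, -4, 3)
  row3 ← row3 − (-2)·row0  ⇒  L[3][0]=-2, U row3=(0, 1, -1, -4)
Step 2: pivot at (1,1) is 1.
  row2 ← row2 − (-2)·row1  ⇒  L[2][1]=-2, U row2=(0, 0, -2, -1)
  row3 ← row3 − (1)·row1  ⇒  L[3][1]=1, U row3=(0, 0, -2, -2)
Step 3: pivot at (2,2) is -2.
  row3 ← row3 − (1)·row2  ⇒  L[3][2]=1, U row3=(0, 0, 0, -1)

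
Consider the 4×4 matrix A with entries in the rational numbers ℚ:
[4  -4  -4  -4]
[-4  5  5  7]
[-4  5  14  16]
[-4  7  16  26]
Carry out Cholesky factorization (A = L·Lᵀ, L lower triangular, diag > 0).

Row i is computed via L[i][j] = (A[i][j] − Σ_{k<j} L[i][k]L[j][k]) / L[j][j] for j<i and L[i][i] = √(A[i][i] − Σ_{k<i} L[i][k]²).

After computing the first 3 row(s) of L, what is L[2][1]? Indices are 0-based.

L[2][1] = 1

Step 1: L[0][0] = √(4) = 2.
  L[1][0] = (-4) / L[0][0] = -2.
Step 2: L[1][1] = √(1) = 1.
  L[2][0] = (-4) / L[0][0] = -2.
  L[2][1] = (1) / L[1][1] = 1.
Step 3: L[2][2] = √(9) = 3.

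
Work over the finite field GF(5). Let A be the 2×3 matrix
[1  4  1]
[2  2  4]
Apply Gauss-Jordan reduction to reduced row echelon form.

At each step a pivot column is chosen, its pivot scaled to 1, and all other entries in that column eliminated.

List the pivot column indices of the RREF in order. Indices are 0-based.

pivot columns: 0, 1

pivot(0,0)=1: scale R0 → (1, 4, 1)
  clear (1,0): R1 −= (2)R0 → (0, 4, 2)
pivot(1,1)=4: scale R1 → (0, 1, 3)
  clear (0,1): R0 −= (4)R1 → (1, 0, 4)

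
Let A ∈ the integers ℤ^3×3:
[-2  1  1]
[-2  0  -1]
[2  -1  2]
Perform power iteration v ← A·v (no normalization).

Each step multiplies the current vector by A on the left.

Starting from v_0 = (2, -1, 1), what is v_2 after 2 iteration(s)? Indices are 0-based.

v_2 = (10, 1, 11)

v_0 = (2, -1, 1).
v_1 = A·v_0 = (-4, -5, 7).
v_2 = A·v_1 = (10, 1, 11).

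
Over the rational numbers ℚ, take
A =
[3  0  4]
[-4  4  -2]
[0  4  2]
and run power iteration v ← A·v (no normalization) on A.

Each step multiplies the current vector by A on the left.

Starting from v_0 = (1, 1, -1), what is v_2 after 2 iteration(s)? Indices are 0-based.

v_2 = (5, 8, 12)

v_0 = (1, 1, -1).
v_1 = A·v_0 = (-1, 2, 2).
v_2 = A·v_1 = (5, 8, 12).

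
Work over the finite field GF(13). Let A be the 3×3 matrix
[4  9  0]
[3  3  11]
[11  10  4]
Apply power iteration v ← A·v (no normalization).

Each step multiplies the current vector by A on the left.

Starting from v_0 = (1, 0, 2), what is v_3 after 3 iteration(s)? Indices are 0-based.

v_0 = (1, 0, 2).
v_1 = A·v_0 = (4, 12, 6).
v_2 = A·v_1 = (7, 10, 6).
v_3 = A·v_2 = (1, 0, 6).

v_3 = (1, 0, 6)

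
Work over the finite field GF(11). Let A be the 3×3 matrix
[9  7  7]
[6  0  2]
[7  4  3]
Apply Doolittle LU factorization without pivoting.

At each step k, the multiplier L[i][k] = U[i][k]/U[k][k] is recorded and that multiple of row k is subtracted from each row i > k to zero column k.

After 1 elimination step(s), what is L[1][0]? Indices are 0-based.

L[1][0] = 8

[col 0] pivot 9
  R1 -= 8*R0 → (0, 10, 1)  (L[1][0] := 8)
  R2 -= 2*R0 → (0, 1, 0)  (L[2][0] := 2)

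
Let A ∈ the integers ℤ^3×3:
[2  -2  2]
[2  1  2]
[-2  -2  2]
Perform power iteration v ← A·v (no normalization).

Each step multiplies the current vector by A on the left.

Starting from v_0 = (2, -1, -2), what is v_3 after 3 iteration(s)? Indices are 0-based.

v_0 = (2, -1, -2).
v_1 = A·v_0 = (2, -1, -6).
v_2 = A·v_1 = (-6, -9, -14).
v_3 = A·v_2 = (-22, -49, 2).

v_3 = (-22, -49, 2)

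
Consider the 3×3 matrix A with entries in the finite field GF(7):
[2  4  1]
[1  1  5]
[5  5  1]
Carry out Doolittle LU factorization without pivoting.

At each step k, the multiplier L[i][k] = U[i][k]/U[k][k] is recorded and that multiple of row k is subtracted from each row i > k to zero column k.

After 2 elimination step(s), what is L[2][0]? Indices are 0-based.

L[2][0] = 6

Step 1: pivot at (0,0) is 2.
  row1 ← row1 − (4)·row0  ⇒  L[1][0]=4, U row1=(0, 6, 1)
  row2 ← row2 − (6)·row0  ⇒  L[2][0]=6, U row2=(0, 2, 2)
Step 2: pivot at (1,1) is 6.
  row2 ← row2 − (5)·row1  ⇒  L[2][1]=5, U row2=(0, 0, 4)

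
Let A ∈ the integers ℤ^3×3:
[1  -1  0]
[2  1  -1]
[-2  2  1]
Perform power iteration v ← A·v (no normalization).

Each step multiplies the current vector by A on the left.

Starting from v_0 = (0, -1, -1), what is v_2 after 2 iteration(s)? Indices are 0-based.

v_2 = (1, 5, -5)

v_0 = (0, -1, -1).
v_1 = A·v_0 = (1, 0, -3).
v_2 = A·v_1 = (1, 5, -5).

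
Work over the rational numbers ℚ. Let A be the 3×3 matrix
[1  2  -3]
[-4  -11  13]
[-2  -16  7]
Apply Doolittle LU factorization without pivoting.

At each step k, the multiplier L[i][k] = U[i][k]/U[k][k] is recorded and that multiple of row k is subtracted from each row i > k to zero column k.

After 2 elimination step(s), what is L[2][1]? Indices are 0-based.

L[2][1] = 4

Step 1: pivot at (0,0) is 1.
  row1 ← row1 − (-4)·row0  ⇒  L[1][0]=-4, U row1=(0, -3, 1)
  row2 ← row2 − (-2)·row0  ⇒  L[2][0]=-2, U row2=(0, -12, 1)
Step 2: pivot at (1,1) is -3.
  row2 ← row2 − (4)·row1  ⇒  L[2][1]=4, U row2=(0, 0, -3)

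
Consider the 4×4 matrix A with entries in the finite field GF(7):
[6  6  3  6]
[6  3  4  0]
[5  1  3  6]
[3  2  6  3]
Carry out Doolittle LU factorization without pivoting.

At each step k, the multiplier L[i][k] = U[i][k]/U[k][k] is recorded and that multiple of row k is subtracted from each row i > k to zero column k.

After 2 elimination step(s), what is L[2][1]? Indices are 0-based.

L[2][1] = 6

Step 1: pivot at (0,0) is 6.
  row1 ← row1 − (1)·row0  ⇒  L[1][0]=1, U row1=(0, 4, 1, 1)
  row2 ← row2 − (2)·row0  ⇒  L[2][0]=2, U row2=(0, 3, 4, 1)
  row3 ← row3 − (4)·row0  ⇒  L[3][0]=4, U row3=(0, 6, 1, 0)
Step 2: pivot at (1,1) is 4.
  row2 ← row2 − (6)·row1  ⇒  L[2][1]=6, U row2=(0, 0, 5, 2)
  row3 ← row3 − (5)·row1  ⇒  L[3][1]=5, U row3=(0, 0, 3, 2)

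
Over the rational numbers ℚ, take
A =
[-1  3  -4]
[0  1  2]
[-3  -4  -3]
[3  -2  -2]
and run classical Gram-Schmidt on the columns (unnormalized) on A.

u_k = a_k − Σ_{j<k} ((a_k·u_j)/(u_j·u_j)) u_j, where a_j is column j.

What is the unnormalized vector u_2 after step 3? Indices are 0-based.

u_2 = (-777/187, 343/187, -245/187, -504/187)

Step 1: u_0 = a_0 = (-1, 0, -3, 3).
Step 2: u_1 = a_1 − (3/19)·u_0 = (60/19, 1, -67/19, -47/19).
Step 3: u_2 = a_2 − (7/19)·u_0 − (31/187)·u_1 = (-777/187, 343/187, -245/187, -504/187).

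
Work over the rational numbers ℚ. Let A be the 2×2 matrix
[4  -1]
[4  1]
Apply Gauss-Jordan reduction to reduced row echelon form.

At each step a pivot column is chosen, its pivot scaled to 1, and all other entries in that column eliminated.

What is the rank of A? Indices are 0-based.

[1] R0 /= 4  ⇒  (1, -1/4)
     R1 -= 4·R0  ⇒  (0, 2)
[2] R1 /= 2  ⇒  (0, 1)
     R0 -= -1/4·R1  ⇒  (1, 0)

rank = 2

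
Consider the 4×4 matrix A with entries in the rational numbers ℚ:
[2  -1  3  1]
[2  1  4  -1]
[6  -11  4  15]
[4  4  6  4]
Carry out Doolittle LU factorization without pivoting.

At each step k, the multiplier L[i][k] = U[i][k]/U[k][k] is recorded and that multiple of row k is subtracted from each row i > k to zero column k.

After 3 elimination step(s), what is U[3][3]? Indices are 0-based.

U[3][3] = -4

k=0: U[0][0]=2
  eliminate (1,0): mult=1, new row 1: (0, 2, 1, -2); set L[1][0]=1
  eliminate (2,0): mult=3, new row 2: (0, -8, -5, 12); set L[2][0]=3
  eliminate (3,0): mult=2, new row 3: (0, 6, 0, 2); set L[3][0]=2
k=1: U[1][1]=2
  eliminate (2,1): mult=-4, new row 2: (0, 0, -1, 4); set L[2][1]=-4
  eliminate (3,1): mult=3, new row 3: (0, 0, -3, 8); set L[3][1]=3
k=2: U[2][2]=-1
  eliminate (3,2): mult=3, new row 3: (0, 0, 0, -4); set L[3][2]=3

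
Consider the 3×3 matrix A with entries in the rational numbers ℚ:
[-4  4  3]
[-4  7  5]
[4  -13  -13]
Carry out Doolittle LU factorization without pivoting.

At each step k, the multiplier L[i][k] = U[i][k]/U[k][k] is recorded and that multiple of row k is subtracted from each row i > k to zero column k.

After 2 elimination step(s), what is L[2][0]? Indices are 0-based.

L[2][0] = -1

k=0: U[0][0]=-4
  eliminate (1,0): mult=1, new row 1: (0, 3, 2); set L[1][0]=1
  eliminate (2,0): mult=-1, new row 2: (0, -9, -10); set L[2][0]=-1
k=1: U[1][1]=3
  eliminate (2,1): mult=-3, new row 2: (0, 0, -4); set L[2][1]=-3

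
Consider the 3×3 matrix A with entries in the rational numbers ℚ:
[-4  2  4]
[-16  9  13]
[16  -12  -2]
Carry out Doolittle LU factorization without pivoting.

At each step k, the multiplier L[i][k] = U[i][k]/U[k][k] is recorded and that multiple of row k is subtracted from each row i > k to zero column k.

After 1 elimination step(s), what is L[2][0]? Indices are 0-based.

L[2][0] = -4

[col 0] pivot -4
  R1 -= 4*R0 → (0, 1, -3)  (L[1][0] := 4)
  R2 -= -4*R0 → (0, -4, 14)  (L[2][0] := -4)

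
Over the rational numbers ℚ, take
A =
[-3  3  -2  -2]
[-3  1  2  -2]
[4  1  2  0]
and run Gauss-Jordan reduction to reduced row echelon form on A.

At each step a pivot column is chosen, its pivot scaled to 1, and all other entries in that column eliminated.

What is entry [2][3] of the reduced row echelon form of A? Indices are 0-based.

step 1: normalize row 0 (÷-3) = (1, -1, 2/3, 2/3)
  row 1: subtract -3×row0 = (0, -2, 4, 0)
  row 2: subtract 4×row0 = (0, 5, -2/3, -8/3)
step 2: normalize row 1 (÷-2) = (0, 1, -2, 0)
  row 0: subtract -1×row1 = (1, 0, -4/3, 2/3)
  row 2: subtract 5×row1 = (0, 0, 28/3, -8/3)
step 3: normalize row 2 (÷28/3) = (0, 0, 1, -2/7)
  row 0: subtract -4/3×row2 = (1, 0, 0, 2/7)
  row 1: subtract -2×row2 = (0, 1, 0, -4/7)

M[2][3] = -2/7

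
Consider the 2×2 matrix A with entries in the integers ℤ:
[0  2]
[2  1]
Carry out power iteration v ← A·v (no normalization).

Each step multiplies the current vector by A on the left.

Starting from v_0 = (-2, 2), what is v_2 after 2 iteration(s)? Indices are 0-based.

v_0 = (-2, 2).
v_1 = A·v_0 = (4, -2).
v_2 = A·v_1 = (-4, 6).

v_2 = (-4, 6)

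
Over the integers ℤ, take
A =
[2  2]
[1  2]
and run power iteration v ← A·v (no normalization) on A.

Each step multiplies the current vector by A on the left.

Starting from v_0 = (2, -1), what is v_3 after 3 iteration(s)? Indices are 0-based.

v_0 = (2, -1).
v_1 = A·v_0 = (2, 0).
v_2 = A·v_1 = (4, 2).
v_3 = A·v_2 = (12, 8).

v_3 = (12, 8)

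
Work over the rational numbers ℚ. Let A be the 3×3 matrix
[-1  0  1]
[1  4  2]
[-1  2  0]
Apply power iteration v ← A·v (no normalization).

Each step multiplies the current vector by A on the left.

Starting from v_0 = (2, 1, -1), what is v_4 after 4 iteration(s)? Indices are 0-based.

v_4 = (15, 362, 146)

v_0 = (2, 1, -1).
v_1 = A·v_0 = (-3, 4, 0).
v_2 = A·v_1 = (3, 13, 11).
v_3 = A·v_2 = (8, 77, 23).
v_4 = A·v_3 = (15, 362, 146).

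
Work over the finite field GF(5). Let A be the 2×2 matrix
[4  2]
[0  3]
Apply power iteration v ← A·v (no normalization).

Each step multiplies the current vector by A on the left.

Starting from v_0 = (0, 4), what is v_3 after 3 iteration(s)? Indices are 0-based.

v_0 = (0, 4).
v_1 = A·v_0 = (3, 2).
v_2 = A·v_1 = (1, 1).
v_3 = A·v_2 = (1, 3).

v_3 = (1, 3)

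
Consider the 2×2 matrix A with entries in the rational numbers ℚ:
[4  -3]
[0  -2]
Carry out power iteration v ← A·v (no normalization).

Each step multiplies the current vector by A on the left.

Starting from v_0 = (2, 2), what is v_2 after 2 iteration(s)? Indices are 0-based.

v_0 = (2, 2).
v_1 = A·v_0 = (2, -4).
v_2 = A·v_1 = (20, 8).

v_2 = (20, 8)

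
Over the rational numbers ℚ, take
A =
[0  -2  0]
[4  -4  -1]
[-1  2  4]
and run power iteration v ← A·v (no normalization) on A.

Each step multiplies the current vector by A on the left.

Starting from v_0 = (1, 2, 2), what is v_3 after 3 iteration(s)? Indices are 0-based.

v_3 = (6, 24, 126)

v_0 = (1, 2, 2).
v_1 = A·v_0 = (-4, -6, 11).
v_2 = A·v_1 = (12, -3, 36).
v_3 = A·v_2 = (6, 24, 126).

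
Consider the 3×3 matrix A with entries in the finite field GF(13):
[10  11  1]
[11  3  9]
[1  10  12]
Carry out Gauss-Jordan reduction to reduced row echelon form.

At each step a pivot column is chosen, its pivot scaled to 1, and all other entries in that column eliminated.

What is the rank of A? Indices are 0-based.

step 1: normalize row 0 (÷10) = (1, 5, 4)
  row 1: subtract 11×row0 = (0, 0, 4)
  row 2: subtract 1×row0 = (0, 5, 8)
step 2: exchange rows 1,2
step 2: normalize row 1 (÷5) = (0, 1, 12)
  row 0: subtract 5×row1 = (1, 0, 9)
step 3: normalize row 2 (÷4) = (0, 0, 1)
  row 0: subtract 9×row2 = (1, 0, 0)
  row 1: subtract 12×row2 = (0, 1, 0)

rank = 3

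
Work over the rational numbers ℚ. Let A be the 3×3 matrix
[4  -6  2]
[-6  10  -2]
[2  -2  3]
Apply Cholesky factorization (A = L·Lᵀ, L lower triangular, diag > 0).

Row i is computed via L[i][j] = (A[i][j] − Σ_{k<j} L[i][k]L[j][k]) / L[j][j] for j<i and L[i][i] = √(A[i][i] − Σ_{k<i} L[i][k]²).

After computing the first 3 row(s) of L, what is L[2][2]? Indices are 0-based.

L[2][2] = 1

Step 1: L[0][0] = √(4) = 2.
  L[1][0] = (-6) / L[0][0] = -3.
Step 2: L[1][1] = √(1) = 1.
  L[2][0] = (2) / L[0][0] = 1.
  L[2][1] = (1) / L[1][1] = 1.
Step 3: L[2][2] = √(1) = 1.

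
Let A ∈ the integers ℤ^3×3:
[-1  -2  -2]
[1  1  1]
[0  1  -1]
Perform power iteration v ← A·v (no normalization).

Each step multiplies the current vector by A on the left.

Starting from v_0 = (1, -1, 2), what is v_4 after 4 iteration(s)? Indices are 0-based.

v_0 = (1, -1, 2).
v_1 = A·v_0 = (-3, 2, -3).
v_2 = A·v_1 = (5, -4, 5).
v_3 = A·v_2 = (-7, 6, -9).
v_4 = A·v_3 = (13, -10, 15).

v_4 = (13, -10, 15)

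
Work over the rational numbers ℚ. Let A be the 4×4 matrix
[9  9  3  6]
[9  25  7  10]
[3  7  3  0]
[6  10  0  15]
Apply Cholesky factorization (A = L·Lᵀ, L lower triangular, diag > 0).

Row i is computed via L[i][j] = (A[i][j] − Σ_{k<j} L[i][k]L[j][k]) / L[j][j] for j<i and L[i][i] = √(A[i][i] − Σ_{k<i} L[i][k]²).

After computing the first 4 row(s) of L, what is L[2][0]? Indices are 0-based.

Step 1: L[0][0] = √(9) = 3.
  L[1][0] = (9) / L[0][0] = 3.
Step 2: L[1][1] = √(16) = 4.
  L[2][0] = (3) / L[0][0] = 1.
  L[2][1] = (4) / L[1][1] = 1.
Step 3: L[2][2] = √(1) = 1.
  L[3][0] = (6) / L[0][0] = 2.
  L[3][1] = (4) / L[1][1] = 1.
  L[3][2] = (-3) / L[2][2] = -3.
Step 4: L[3][3] = √(1) = 1.

L[2][0] = 1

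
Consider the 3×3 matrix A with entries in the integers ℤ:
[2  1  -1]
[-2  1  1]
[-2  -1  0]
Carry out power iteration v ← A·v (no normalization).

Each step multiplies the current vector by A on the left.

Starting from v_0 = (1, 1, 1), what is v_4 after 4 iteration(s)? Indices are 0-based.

v_0 = (1, 1, 1).
v_1 = A·v_0 = (2, 0, -3).
v_2 = A·v_1 = (7, -7, -4).
v_3 = A·v_2 = (11, -25, -7).
v_4 = A·v_3 = (4, -54, 3).

v_4 = (4, -54, 3)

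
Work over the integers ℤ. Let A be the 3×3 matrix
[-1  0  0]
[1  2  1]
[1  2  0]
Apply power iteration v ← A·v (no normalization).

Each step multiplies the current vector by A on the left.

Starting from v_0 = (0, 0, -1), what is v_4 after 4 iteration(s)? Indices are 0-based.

v_0 = (0, 0, -1).
v_1 = A·v_0 = (0, -1, 0).
v_2 = A·v_1 = (0, -2, -2).
v_3 = A·v_2 = (0, -6, -4).
v_4 = A·v_3 = (0, -16, -12).

v_4 = (0, -16, -12)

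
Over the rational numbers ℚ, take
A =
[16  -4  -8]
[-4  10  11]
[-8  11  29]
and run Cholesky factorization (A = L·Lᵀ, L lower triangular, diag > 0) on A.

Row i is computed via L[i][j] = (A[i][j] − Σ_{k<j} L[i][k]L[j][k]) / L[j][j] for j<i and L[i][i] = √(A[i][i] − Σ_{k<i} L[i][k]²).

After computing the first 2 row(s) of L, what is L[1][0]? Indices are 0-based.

Step 1: L[0][0] = √(16) = 4.
  L[1][0] = (-4) / L[0][0] = -1.
Step 2: L[1][1] = √(9) = 3.

L[1][0] = -1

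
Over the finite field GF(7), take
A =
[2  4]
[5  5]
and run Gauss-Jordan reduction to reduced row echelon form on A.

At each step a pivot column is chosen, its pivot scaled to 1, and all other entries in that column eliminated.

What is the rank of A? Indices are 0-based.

step 1: normalize row 0 (÷2) = (1, 2)
  row 1: subtract 5×row0 = (0, 2)
step 2: normalize row 1 (÷2) = (0, 1)
  row 0: subtract 2×row1 = (1, 0)

rank = 2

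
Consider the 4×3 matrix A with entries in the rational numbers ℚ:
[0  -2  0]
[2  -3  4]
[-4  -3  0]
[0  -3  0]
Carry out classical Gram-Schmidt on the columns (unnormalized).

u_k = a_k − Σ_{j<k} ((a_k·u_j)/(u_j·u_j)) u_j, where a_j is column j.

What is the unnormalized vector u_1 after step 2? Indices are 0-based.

Step 1: u_0 = a_0 = (0, 2, -4, 0).
Step 2: u_1 = a_1 − (3/10)·u_0 = (-2, -18/5, -9/5, -3).

u_1 = (-2, -18/5, -9/5, -3)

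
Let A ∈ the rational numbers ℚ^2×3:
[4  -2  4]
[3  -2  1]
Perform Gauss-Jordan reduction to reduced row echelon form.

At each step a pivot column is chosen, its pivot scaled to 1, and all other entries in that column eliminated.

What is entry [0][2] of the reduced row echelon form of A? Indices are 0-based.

M[0][2] = 3

[1] R0 /= 4  ⇒  (1, -1/2, 1)
     R1 -= 3·R0  ⇒  (0, -1/2, -2)
[2] R1 /= -1/2  ⇒  (0, 1, 4)
     R0 -= -1/2·R1  ⇒  (1, 0, 3)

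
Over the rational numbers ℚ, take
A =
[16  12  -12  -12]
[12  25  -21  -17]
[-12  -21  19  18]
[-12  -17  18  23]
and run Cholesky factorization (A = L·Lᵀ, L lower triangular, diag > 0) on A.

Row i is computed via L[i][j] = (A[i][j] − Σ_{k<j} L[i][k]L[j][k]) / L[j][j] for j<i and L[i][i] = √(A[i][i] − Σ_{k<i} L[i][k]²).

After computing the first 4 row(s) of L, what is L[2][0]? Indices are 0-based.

Step 1: L[0][0] = √(16) = 4.
  L[1][0] = (12) / L[0][0] = 3.
Step 2: L[1][1] = √(16) = 4.
  L[2][0] = (-12) / L[0][0] = -3.
  L[2][1] = (-12) / L[1][1] = -3.
Step 3: L[2][2] = √(1) = 1.
  L[3][0] = (-12) / L[0][0] = -3.
  L[3][1] = (-8) / L[1][1] = -2.
  L[3][2] = (3) / L[2][2] = 3.
Step 4: L[3][3] = √(1) = 1.

L[2][0] = -3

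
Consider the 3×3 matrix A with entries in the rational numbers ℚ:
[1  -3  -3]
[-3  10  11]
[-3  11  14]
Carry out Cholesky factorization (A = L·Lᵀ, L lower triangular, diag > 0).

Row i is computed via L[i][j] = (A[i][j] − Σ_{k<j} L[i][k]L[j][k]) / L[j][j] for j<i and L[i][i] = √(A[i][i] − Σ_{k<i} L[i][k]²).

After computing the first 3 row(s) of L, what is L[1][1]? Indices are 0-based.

L[1][1] = 1

Step 1: L[0][0] = √(1) = 1.
  L[1][0] = (-3) / L[0][0] = -3.
Step 2: L[1][1] = √(1) = 1.
  L[2][0] = (-3) / L[0][0] = -3.
  L[2][1] = (2) / L[1][1] = 2.
Step 3: L[2][2] = √(1) = 1.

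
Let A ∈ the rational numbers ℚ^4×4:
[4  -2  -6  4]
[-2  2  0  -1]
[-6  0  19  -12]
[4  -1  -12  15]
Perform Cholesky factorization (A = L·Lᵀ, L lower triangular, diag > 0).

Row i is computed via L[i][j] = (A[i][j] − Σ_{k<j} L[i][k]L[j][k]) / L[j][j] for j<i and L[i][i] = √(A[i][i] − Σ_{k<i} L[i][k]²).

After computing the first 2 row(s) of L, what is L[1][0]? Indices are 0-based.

L[1][0] = -1

Step 1: L[0][0] = √(4) = 2.
  L[1][0] = (-2) / L[0][0] = -1.
Step 2: L[1][1] = √(1) = 1.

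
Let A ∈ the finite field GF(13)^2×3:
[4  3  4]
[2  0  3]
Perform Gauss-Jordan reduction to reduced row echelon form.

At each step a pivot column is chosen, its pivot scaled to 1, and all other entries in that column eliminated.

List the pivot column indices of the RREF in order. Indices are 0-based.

pivot columns: 0, 1

step 1: normalize row 0 (÷4) = (1, 4, 1)
  row 1: subtract 2×row0 = (0, 5, 1)
step 2: normalize row 1 (÷5) = (0, 1, 8)
  row 0: subtract 4×row1 = (1, 0, 8)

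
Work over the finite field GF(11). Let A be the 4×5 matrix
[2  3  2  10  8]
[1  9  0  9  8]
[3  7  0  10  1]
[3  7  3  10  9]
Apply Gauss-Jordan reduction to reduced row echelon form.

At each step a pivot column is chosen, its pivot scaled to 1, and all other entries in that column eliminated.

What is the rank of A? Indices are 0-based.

rank = 4

step 1: normalize row 0 (÷2) = (1, 7, 1, 5, 4)
  row 1: subtract 1×row0 = (0, 2, 10, 4, 4)
  row 2: subtract 3×row0 = (0, 8, 8, 6, 0)
  row 3: subtract 3×row0 = (0, 8, 0, 6, 8)
step 2: normalize row 1 (÷2) = (0, 1, 5, 2, 2)
  row 0: subtract 7×row1 = (1, 0, 10, 2, 1)
  row 2: subtract 8×row1 = (0, 0, 1, 1, 6)
  row 3: subtract 8×row1 = (0, 0, 4, 1, 3)
step 3: normalize row 2 (÷1) = (0, 0, 1, 1, 6)
  row 0: subtract 10×row2 = (1, 0, 0, 3, 7)
  row 1: subtract 5×row2 = (0, 1, 0, 8, 5)
  row 3: subtract 4×row2 = (0, 0, 0, 8, 1)
step 4: normalize row 3 (÷8) = (0, 0, 0, 1, 7)
  row 0: subtract 3×row3 = (1, 0, 0, 0, 8)
  row 1: subtract 8×row3 = (0, 1, 0, 0, 4)
  row 2: subtract 1×row3 = (0, 0, 1, 0, 10)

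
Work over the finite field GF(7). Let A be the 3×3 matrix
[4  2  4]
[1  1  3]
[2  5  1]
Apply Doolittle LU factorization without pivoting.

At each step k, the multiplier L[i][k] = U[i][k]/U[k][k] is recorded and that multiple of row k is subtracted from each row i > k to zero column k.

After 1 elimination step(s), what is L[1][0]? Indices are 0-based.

Step 1: pivot at (0,0) is 4.
  row1 ← row1 − (2)·row0  ⇒  L[1][0]=2, U row1=(0, 4, 2)
  row2 ← row2 − (4)·row0  ⇒  L[2][0]=4, U row2=(0, 4, 6)

L[1][0] = 2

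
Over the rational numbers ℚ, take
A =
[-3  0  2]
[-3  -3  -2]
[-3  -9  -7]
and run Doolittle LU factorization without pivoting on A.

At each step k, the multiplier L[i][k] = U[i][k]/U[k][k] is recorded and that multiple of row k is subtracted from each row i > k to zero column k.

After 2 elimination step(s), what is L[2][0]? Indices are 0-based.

L[2][0] = 1

Step 1: pivot at (0,0) is -3.
  row1 ← row1 − (1)·row0  ⇒  L[1][0]=1, U row1=(0, -3, -4)
  row2 ← row2 − (1)·row0  ⇒  L[2][0]=1, U row2=(0, -9, -9)
Step 2: pivot at (1,1) is -3.
  row2 ← row2 − (3)·row1  ⇒  L[2][1]=3, U row2=(0, 0, 3)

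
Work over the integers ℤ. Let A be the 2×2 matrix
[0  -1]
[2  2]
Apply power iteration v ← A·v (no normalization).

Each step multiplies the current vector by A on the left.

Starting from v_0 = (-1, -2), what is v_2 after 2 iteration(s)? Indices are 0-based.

v_0 = (-1, -2).
v_1 = A·v_0 = (2, -6).
v_2 = A·v_1 = (6, -8).

v_2 = (6, -8)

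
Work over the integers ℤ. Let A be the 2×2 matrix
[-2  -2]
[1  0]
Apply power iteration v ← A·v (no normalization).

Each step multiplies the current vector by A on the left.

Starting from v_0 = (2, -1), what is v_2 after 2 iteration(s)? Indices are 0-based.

v_0 = (2, -1).
v_1 = A·v_0 = (-2, 2).
v_2 = A·v_1 = (0, -2).

v_2 = (0, -2)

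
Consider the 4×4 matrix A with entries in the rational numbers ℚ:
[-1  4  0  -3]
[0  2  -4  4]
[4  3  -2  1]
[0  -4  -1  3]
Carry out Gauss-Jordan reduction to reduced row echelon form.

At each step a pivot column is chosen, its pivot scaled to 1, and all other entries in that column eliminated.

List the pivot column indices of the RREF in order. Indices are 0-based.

pivot columns: 0, 1, 2, 3

pivot(0,0)=-1: scale R0 → (1, -4, 0, 3)
  clear (2,0): R2 −= (4)R0 → (0, 19, -2, -11)
pivot(1,1)=2: scale R1 → (0, 1, -2, 2)
  clear (0,1): R0 −= (-4)R1 → (1, 0, -8, 11)
  clear (2,1): R2 −= (19)R1 → (0, 0, 36, -49)
  clear (3,1): R3 −= (-4)R1 → (0, 0, -9, 11)
pivot(2,2)=36: scale R2 → (0, 0, 1, -49/36)
  clear (0,2): R0 −= (-8)R2 → (1, 0, 0, 1/9)
  clear (1,2): R1 −= (-2)R2 → (0, 1, 0, -13/18)
  clear (3,2): R3 −= (-9)R2 → (0, 0, 0, -5/4)
pivot(3,3)=-5/4: scale R3 → (0, 0, 0, 1)
  clear (0,3): R0 −= (1/9)R3 → (1, 0, 0, 0)
  clear (1,3): R1 −= (-13/18)R3 → (0, 1, 0, 0)
  clear (2,3): R2 −= (-49/36)R3 → (0, 0, 1, 0)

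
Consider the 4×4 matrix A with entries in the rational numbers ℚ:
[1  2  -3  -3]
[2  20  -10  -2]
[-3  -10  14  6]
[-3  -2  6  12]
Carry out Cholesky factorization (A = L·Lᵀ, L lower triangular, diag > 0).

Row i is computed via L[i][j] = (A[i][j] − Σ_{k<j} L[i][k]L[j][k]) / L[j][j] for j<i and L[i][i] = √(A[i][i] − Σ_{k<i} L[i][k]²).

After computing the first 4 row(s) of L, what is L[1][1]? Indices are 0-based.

Step 1: L[0][0] = √(1) = 1.
  L[1][0] = (2) / L[0][0] = 2.
Step 2: L[1][1] = √(16) = 4.
  L[2][0] = (-3) / L[0][0] = -3.
  L[2][1] = (-4) / L[1][1] = -1.
Step 3: L[2][2] = √(4) = 2.
  L[3][0] = (-3) / L[0][0] = -3.
  L[3][1] = (4) / L[1][1] = 1.
  L[3][2] = (-2) / L[2][2] = -1.
Step 4: L[3][3] = √(1) = 1.

L[1][1] = 4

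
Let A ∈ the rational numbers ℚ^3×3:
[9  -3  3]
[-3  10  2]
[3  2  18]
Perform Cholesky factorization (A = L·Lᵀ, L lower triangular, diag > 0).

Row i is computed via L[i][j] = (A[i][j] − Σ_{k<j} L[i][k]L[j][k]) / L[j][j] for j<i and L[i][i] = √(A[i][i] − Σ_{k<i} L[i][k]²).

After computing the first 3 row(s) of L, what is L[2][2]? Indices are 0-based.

Step 1: L[0][0] = √(9) = 3.
  L[1][0] = (-3) / L[0][0] = -1.
Step 2: L[1][1] = √(9) = 3.
  L[2][0] = (3) / L[0][0] = 1.
  L[2][1] = (3) / L[1][1] = 1.
Step 3: L[2][2] = √(16) = 4.

L[2][2] = 4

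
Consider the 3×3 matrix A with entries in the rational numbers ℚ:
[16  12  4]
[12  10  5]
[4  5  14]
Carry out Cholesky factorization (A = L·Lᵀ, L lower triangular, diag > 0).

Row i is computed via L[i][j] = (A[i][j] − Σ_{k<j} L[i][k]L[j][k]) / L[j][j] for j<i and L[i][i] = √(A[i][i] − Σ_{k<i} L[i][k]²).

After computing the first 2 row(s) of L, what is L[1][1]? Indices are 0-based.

Step 1: L[0][0] = √(16) = 4.
  L[1][0] = (12) / L[0][0] = 3.
Step 2: L[1][1] = √(1) = 1.

L[1][1] = 1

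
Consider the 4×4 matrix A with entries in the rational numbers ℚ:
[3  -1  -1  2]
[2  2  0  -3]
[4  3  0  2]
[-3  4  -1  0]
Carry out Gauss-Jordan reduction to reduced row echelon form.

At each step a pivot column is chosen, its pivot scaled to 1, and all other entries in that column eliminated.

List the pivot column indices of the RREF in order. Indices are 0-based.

pivot columns: 0, 1, 2, 3

step 1: normalize row 0 (÷3) = (1, -1/3, -1/3, 2/3)
  row 1: subtract 2×row0 = (0, 8/3, 2/3, -13/3)
  row 2: subtract 4×row0 = (0, 13/3, 4/3, -2/3)
  row 3: subtract -3×row0 = (0, 3, -2, 2)
step 2: normalize row 1 (÷8/3) = (0, 1, 1/4, -13/8)
  row 0: subtract -1/3×row1 = (1, 0, -1/4, 1/8)
  row 2: subtract 13/3×row1 = (0, 0, 1/4, 51/8)
  row 3: subtract 3×row1 = (0, 0, -11/4, 55/8)
step 3: normalize row 2 (÷1/4) = (0, 0, 1, 51/2)
  row 0: subtract -1/4×row2 = (1, 0, 0, 13/2)
  row 1: subtract 1/4×row2 = (0, 1, 0, -8)
  row 3: subtract -11/4×row2 = (0, 0, 0, 77)
step 4: normalize row 3 (÷77) = (0, 0, 0, 1)
  row 0: subtract 13/2×row3 = (1, 0, 0, 0)
  row 1: subtract -8×row3 = (0, 1, 0, 0)
  row 2: subtract 51/2×row3 = (0, 0, 1, 0)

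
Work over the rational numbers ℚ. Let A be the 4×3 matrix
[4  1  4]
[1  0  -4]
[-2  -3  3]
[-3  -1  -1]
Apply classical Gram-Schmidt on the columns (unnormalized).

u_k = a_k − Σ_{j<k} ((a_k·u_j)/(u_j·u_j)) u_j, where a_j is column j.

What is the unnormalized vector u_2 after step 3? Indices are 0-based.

u_2 = (277/161, -795/161, 74/161, 55/161)

Step 1: u_0 = a_0 = (4, 1, -2, -3).
Step 2: u_1 = a_1 − (13/30)·u_0 = (-11/15, -13/30, -32/15, 3/10).
Step 3: u_2 = a_2 − (3/10)·u_0 − (-237/161)·u_1 = (277/161, -795/161, 74/161, 55/161).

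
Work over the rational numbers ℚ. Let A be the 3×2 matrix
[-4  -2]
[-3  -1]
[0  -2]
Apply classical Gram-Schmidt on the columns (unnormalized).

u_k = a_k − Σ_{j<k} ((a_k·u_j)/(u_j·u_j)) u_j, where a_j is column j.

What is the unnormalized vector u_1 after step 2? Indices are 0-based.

Step 1: u_0 = a_0 = (-4, -3, 0).
Step 2: u_1 = a_1 − (11/25)·u_0 = (-6/25, 8/25, -2).

u_1 = (-6/25, 8/25, -2)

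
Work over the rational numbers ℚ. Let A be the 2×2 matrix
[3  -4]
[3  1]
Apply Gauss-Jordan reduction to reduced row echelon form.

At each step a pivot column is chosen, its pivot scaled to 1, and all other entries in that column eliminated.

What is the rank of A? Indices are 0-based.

rank = 2

[1] R0 /= 3  ⇒  (1, -4/3)
     R1 -= 3·R0  ⇒  (0, 5)
[2] R1 /= 5  ⇒  (0, 1)
     R0 -= -4/3·R1  ⇒  (1, 0)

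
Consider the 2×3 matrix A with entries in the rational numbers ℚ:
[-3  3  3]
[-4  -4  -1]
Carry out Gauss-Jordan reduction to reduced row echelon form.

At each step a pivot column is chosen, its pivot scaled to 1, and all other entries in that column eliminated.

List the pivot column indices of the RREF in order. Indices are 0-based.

pivot(0,0)=-3: scale R0 → (1, -1, -1)
  clear (1,0): R1 −= (-4)R0 → (0, -8, -5)
pivot(1,1)=-8: scale R1 → (0, 1, 5/8)
  clear (0,1): R0 −= (-1)R1 → (1, 0, -3/8)

pivot columns: 0, 1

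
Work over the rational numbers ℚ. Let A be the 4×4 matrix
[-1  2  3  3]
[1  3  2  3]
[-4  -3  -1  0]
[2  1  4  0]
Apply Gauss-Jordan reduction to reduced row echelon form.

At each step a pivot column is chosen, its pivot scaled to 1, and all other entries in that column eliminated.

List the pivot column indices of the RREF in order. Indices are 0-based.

[1] R0 /= -1  ⇒  (1, -2, -3, -3)
     R1 -= 1·R0  ⇒  (0, 5, 5, 6)
     R2 -= -4·R0  ⇒  (0, -11, -13, -12)
     R3 -= 2·R0  ⇒  (0, 5, 10, 6)
[2] R1 /= 5  ⇒  (0, 1, 1, 6/5)
     R0 -= -2·R1  ⇒  (1, 0, -1, -3/5)
     R2 -= -11·R1  ⇒  (0, 0, -2, 6/5)
     R3 -= 5·R1  ⇒  (0, 0, 5, 0)
[3] R2 /= -2  ⇒  (0, 0, 1, -3/5)
     R0 -= -1·R2  ⇒  (1, 0, 0, -6/5)
     R1 -= 1·R2  ⇒  (0, 1, 0, 9/5)
     R3 -= 5·R2  ⇒  (0, 0, 0, 3)
[4] R3 /= 3  ⇒  (0, 0, 0, 1)
     R0 -= -6/5·R3  ⇒  (1, 0, 0, 0)
     R1 -= 9/5·R3  ⇒  (0, 1, 0, 0)
     R2 -= -3/5·R3  ⇒  (0, 0, 1, 0)

pivot columns: 0, 1, 2, 3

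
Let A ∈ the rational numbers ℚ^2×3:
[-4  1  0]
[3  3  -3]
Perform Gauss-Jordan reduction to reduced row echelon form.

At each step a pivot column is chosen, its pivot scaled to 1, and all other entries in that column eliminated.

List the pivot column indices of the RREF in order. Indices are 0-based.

[1] R0 /= -4  ⇒  (1, -1/4, 0)
     R1 -= 3·R0  ⇒  (0, 15/4, -3)
[2] R1 /= 15/4  ⇒  (0, 1, -4/5)
     R0 -= -1/4·R1  ⇒  (1, 0, -1/5)

pivot columns: 0, 1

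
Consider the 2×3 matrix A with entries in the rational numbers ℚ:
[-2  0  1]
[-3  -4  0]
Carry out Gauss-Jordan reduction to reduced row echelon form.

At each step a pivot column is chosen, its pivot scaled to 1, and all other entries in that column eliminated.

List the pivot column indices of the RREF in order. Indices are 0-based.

step 1: normalize row 0 (÷-2) = (1, 0, -1/2)
  row 1: subtract -3×row0 = (0, -4, -3/2)
step 2: normalize row 1 (÷-4) = (0, 1, 3/8)

pivot columns: 0, 1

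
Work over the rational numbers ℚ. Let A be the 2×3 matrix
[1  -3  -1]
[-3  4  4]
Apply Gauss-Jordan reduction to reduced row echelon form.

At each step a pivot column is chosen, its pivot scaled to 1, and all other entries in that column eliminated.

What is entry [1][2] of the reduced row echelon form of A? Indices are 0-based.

pivot(0,0)=1: scale R0 → (1, -3, -1)
  clear (1,0): R1 −= (-3)R0 → (0, -5, 1)
pivot(1,1)=-5: scale R1 → (0, 1, -1/5)
  clear (0,1): R0 −= (-3)R1 → (1, 0, -8/5)

M[1][2] = -1/5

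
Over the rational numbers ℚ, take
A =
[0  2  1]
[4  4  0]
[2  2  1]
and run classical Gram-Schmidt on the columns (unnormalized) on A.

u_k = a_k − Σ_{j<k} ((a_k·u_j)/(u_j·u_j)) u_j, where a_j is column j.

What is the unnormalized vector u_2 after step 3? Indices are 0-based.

u_2 = (0, -2/5, 4/5)

Step 1: u_0 = a_0 = (0, 4, 2).
Step 2: u_1 = a_1 − (1)·u_0 = (2, 0, 0).
Step 3: u_2 = a_2 − (1/10)·u_0 − (1/2)·u_1 = (0, -2/5, 4/5).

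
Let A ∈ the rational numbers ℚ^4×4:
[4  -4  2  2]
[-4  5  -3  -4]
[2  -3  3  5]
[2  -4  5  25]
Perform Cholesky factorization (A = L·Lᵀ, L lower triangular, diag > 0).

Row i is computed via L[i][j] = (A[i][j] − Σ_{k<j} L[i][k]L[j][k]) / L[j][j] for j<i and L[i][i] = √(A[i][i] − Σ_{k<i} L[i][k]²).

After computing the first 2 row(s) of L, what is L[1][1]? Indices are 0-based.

Step 1: L[0][0] = √(4) = 2.
  L[1][0] = (-4) / L[0][0] = -2.
Step 2: L[1][1] = √(1) = 1.

L[1][1] = 1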